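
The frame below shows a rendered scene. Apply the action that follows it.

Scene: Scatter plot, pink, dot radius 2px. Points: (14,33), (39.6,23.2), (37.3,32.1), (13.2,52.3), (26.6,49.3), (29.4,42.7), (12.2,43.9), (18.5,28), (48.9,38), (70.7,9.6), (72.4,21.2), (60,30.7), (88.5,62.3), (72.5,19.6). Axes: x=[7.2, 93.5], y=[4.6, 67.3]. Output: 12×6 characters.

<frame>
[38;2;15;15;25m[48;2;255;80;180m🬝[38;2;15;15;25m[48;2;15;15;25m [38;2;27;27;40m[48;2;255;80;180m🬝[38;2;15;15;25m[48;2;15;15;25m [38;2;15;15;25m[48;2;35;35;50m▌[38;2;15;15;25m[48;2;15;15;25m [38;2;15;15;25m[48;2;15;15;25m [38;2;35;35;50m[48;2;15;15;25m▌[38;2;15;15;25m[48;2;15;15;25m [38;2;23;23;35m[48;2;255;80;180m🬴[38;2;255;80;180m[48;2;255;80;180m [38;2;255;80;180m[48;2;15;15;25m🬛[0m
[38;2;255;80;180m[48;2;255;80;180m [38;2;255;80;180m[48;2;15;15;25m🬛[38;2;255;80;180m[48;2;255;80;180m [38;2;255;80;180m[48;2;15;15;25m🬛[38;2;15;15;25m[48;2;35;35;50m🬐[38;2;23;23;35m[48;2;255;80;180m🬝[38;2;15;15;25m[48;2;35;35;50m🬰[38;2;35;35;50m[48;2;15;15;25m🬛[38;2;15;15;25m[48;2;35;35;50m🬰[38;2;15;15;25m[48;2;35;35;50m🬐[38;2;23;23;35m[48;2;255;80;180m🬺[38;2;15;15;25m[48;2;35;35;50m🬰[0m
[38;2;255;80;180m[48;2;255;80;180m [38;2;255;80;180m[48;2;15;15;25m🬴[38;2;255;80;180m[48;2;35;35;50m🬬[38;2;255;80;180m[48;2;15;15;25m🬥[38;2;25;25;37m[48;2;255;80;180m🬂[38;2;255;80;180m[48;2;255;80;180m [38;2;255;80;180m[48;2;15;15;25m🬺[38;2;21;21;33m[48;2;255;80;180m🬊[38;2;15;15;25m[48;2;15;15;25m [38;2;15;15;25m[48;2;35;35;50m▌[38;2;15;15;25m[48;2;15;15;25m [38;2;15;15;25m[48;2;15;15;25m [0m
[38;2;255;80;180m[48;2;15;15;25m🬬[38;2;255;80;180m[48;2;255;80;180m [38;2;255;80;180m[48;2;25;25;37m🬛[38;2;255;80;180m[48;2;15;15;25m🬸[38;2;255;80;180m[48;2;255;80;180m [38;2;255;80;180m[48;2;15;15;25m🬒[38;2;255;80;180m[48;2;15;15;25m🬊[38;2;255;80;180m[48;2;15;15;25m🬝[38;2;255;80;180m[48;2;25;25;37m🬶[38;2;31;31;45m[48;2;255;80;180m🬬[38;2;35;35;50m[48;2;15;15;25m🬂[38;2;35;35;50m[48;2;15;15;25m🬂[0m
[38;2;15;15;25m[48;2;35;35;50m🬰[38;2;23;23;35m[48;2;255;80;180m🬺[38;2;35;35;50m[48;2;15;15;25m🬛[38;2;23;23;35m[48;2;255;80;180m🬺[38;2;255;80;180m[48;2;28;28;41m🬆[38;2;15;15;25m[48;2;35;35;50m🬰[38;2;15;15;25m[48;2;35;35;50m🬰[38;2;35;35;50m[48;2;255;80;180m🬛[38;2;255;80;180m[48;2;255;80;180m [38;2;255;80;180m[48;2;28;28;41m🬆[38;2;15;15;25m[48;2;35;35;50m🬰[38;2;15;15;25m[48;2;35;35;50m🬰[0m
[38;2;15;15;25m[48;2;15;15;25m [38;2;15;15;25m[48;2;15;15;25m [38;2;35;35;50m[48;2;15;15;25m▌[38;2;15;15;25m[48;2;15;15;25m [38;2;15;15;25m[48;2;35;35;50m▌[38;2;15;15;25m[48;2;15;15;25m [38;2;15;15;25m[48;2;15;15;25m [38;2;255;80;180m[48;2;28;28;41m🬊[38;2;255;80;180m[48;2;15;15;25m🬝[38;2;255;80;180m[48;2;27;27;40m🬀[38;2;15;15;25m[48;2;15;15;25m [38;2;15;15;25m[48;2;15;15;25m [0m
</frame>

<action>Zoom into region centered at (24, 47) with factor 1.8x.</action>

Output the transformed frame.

<frame>
[38;2;15;15;25m[48;2;15;15;25m [38;2;15;15;25m[48;2;15;15;25m [38;2;35;35;50m[48;2;15;15;25m▌[38;2;15;15;25m[48;2;15;15;25m [38;2;15;15;25m[48;2;35;35;50m▌[38;2;15;15;25m[48;2;15;15;25m [38;2;15;15;25m[48;2;15;15;25m [38;2;35;35;50m[48;2;15;15;25m▌[38;2;15;15;25m[48;2;15;15;25m [38;2;15;15;25m[48;2;35;35;50m▌[38;2;15;15;25m[48;2;15;15;25m [38;2;15;15;25m[48;2;15;15;25m [0m
[38;2;15;15;25m[48;2;35;35;50m🬰[38;2;15;15;25m[48;2;35;35;50m🬰[38;2;28;28;41m[48;2;255;80;180m🬆[38;2;255;80;180m[48;2;15;15;25m🬺[38;2;31;31;45m[48;2;255;80;180m🬬[38;2;15;15;25m[48;2;35;35;50m🬰[38;2;23;23;35m[48;2;255;80;180m🬬[38;2;35;35;50m[48;2;15;15;25m🬛[38;2;15;15;25m[48;2;35;35;50m🬰[38;2;15;15;25m[48;2;35;35;50m🬐[38;2;15;15;25m[48;2;35;35;50m🬰[38;2;15;15;25m[48;2;35;35;50m🬰[0m
[38;2;15;15;25m[48;2;15;15;25m [38;2;15;15;25m[48;2;15;15;25m [38;2;255;80;180m[48;2;30;30;43m🬠[38;2;255;80;180m[48;2;15;15;25m🬆[38;2;15;15;25m[48;2;35;35;50m▌[38;2;15;15;25m[48;2;255;80;180m🬐[38;2;255;80;180m[48;2;255;80;180m [38;2;20;20;31m[48;2;255;80;180m🬨[38;2;15;15;25m[48;2;15;15;25m [38;2;15;15;25m[48;2;35;35;50m▌[38;2;15;15;25m[48;2;15;15;25m [38;2;15;15;25m[48;2;15;15;25m [0m
[38;2;35;35;50m[48;2;15;15;25m🬂[38;2;23;23;35m[48;2;255;80;180m🬴[38;2;255;80;180m[48;2;255;80;180m [38;2;255;80;180m[48;2;25;25;37m🬛[38;2;35;35;50m[48;2;15;15;25m🬨[38;2;35;35;50m[48;2;15;15;25m🬂[38;2;255;80;180m[48;2;15;15;25m🬬[38;2;255;80;180m[48;2;255;80;180m [38;2;255;80;180m[48;2;23;23;35m🬃[38;2;35;35;50m[48;2;15;15;25m🬨[38;2;35;35;50m[48;2;15;15;25m🬂[38;2;28;28;41m[48;2;255;80;180m🬆[0m
[38;2;15;15;25m[48;2;35;35;50m🬰[38;2;15;15;25m[48;2;35;35;50m🬰[38;2;35;35;50m[48;2;255;80;180m🬛[38;2;21;21;33m[48;2;255;80;180m🬊[38;2;15;15;25m[48;2;35;35;50m🬐[38;2;15;15;25m[48;2;35;35;50m🬰[38;2;15;15;25m[48;2;35;35;50m🬰[38;2;255;80;180m[48;2;27;27;40m🬀[38;2;21;21;33m[48;2;255;80;180m🬆[38;2;31;31;45m[48;2;255;80;180m🬬[38;2;23;23;35m[48;2;255;80;180m🬺[38;2;255;80;180m[48;2;15;15;25m🬬[0m
[38;2;15;15;25m[48;2;15;15;25m [38;2;15;15;25m[48;2;15;15;25m [38;2;255;80;180m[48;2;28;28;41m🬊[38;2;255;80;180m[48;2;255;80;180m [38;2;255;80;180m[48;2;35;35;50m🬺[38;2;15;15;25m[48;2;255;80;180m🬬[38;2;15;15;25m[48;2;15;15;25m [38;2;255;80;180m[48;2;27;27;40m🬁[38;2;255;80;180m[48;2;15;15;25m🬬[38;2;255;80;180m[48;2;28;28;41m🬆[38;2;15;15;25m[48;2;15;15;25m [38;2;15;15;25m[48;2;15;15;25m [0m
</frame>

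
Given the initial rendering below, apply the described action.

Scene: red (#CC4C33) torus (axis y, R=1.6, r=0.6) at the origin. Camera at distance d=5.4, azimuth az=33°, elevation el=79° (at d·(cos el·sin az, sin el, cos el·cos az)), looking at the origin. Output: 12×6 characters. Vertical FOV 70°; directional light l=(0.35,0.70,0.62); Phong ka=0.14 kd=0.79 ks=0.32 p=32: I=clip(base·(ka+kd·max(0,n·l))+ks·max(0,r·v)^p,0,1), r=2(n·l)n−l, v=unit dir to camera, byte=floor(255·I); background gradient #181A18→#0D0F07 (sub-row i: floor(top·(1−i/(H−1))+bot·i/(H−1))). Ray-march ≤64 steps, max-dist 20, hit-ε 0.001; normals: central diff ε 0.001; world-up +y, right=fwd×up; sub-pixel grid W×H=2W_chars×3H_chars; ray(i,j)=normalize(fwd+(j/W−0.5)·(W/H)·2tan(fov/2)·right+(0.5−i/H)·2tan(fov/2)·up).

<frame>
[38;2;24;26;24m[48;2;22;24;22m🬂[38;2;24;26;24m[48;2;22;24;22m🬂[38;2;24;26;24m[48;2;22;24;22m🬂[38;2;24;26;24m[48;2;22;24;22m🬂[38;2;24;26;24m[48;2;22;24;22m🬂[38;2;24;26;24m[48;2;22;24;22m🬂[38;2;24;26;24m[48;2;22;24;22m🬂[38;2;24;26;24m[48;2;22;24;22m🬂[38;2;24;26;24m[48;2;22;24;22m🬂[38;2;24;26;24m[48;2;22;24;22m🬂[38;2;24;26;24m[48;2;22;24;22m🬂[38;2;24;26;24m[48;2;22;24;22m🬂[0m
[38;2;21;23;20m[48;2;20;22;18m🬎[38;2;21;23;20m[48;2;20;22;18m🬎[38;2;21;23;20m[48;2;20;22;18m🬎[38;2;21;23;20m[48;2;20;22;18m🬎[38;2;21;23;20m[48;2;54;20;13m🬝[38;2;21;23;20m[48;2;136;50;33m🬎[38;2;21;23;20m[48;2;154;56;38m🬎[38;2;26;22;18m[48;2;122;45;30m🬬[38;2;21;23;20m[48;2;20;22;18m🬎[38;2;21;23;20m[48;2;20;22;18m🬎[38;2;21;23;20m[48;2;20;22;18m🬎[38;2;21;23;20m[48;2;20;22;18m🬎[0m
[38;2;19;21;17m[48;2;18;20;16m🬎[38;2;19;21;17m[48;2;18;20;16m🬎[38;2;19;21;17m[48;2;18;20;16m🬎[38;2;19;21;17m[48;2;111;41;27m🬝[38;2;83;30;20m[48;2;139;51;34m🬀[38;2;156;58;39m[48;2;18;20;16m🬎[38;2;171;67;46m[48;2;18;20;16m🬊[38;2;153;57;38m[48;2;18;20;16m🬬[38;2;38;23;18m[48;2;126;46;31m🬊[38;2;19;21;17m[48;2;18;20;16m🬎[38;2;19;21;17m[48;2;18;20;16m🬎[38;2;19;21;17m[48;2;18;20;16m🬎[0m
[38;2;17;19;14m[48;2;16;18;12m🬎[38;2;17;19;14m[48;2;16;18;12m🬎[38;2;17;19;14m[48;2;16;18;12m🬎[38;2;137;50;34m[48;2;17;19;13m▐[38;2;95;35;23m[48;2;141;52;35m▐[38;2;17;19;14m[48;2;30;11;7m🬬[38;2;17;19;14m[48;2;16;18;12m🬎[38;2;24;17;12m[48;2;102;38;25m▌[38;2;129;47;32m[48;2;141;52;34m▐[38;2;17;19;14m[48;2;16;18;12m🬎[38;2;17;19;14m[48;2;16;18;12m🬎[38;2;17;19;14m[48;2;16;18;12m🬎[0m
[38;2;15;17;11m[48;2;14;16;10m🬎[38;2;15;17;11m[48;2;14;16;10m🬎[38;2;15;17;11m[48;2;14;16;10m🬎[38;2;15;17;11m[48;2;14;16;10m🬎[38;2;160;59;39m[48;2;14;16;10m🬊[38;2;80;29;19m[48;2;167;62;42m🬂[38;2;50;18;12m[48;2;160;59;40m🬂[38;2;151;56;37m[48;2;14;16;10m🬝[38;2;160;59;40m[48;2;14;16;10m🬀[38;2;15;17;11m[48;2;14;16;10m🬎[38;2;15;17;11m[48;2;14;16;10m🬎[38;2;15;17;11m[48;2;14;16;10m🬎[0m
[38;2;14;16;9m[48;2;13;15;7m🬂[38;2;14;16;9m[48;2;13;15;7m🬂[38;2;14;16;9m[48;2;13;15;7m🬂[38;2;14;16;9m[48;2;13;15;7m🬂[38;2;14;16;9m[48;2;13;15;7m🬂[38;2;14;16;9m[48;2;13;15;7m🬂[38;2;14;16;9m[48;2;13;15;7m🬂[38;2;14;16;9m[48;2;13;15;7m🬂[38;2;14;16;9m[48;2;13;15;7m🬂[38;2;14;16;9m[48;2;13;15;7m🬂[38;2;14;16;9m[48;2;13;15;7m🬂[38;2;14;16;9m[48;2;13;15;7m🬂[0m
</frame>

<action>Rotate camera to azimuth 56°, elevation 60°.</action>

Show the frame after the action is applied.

<frame>
[38;2;24;26;24m[48;2;22;24;22m🬂[38;2;24;26;24m[48;2;22;24;22m🬂[38;2;24;26;24m[48;2;22;24;22m🬂[38;2;24;26;24m[48;2;22;24;22m🬂[38;2;24;26;24m[48;2;22;24;22m🬂[38;2;24;26;24m[48;2;22;24;22m🬂[38;2;24;26;24m[48;2;22;24;22m🬂[38;2;24;26;24m[48;2;22;24;22m🬂[38;2;24;26;24m[48;2;22;24;22m🬂[38;2;24;26;24m[48;2;22;24;22m🬂[38;2;24;26;24m[48;2;22;24;22m🬂[38;2;24;26;24m[48;2;22;24;22m🬂[0m
[38;2;21;23;20m[48;2;20;22;18m🬎[38;2;21;23;20m[48;2;20;22;18m🬎[38;2;21;23;20m[48;2;20;22;18m🬎[38;2;21;23;20m[48;2;20;22;18m🬎[38;2;21;23;20m[48;2;20;22;18m🬎[38;2;21;23;20m[48;2;102;38;25m🬝[38;2;21;23;20m[48;2;104;38;26m🬎[38;2;21;23;20m[48;2;20;22;18m🬎[38;2;21;23;20m[48;2;20;22;18m🬎[38;2;21;23;20m[48;2;20;22;18m🬎[38;2;21;23;20m[48;2;20;22;18m🬎[38;2;21;23;20m[48;2;20;22;18m🬎[0m
[38;2;19;21;17m[48;2;18;20;16m🬎[38;2;19;21;17m[48;2;18;20;16m🬎[38;2;19;21;17m[48;2;18;20;16m🬎[38;2;19;21;17m[48;2;140;52;35m🬝[38;2;20;22;18m[48;2;126;47;31m🬀[38;2;142;52;35m[48;2;28;17;12m🬎[38;2;173;66;45m[48;2;18;20;16m🬎[38;2;125;46;31m[48;2;169;62;42m🬑[38;2;32;23;17m[48;2;134;49;33m🬨[38;2;19;21;17m[48;2;18;20;16m🬎[38;2;19;21;17m[48;2;18;20;16m🬎[38;2;19;21;17m[48;2;18;20;16m🬎[0m
[38;2;17;19;14m[48;2;16;18;12m🬎[38;2;17;19;14m[48;2;16;18;12m🬎[38;2;17;19;14m[48;2;16;18;12m🬎[38;2;17;19;13m[48;2;167;62;41m▌[38;2;64;24;16m[48;2;138;51;34m🬉[38;2;19;17;13m[48;2;65;24;16m🬬[38;2;17;19;14m[48;2;28;10;7m🬝[38;2;17;19;14m[48;2;117;43;29m🬄[38;2;143;52;35m[48;2;112;41;27m▌[38;2;17;19;14m[48;2;16;18;12m🬎[38;2;17;19;14m[48;2;16;18;12m🬎[38;2;17;19;14m[48;2;16;18;12m🬎[0m
[38;2;15;17;11m[48;2;14;16;10m🬎[38;2;15;17;11m[48;2;14;16;10m🬎[38;2;15;17;11m[48;2;14;16;10m🬎[38;2;15;17;11m[48;2;14;16;10m🬎[38;2;177;65;44m[48;2;14;16;10m🬎[38;2;162;62;43m[48;2;240;127;105m🬸[38;2;119;44;29m[48;2;171;63;43m🬂[38;2;153;56;38m[48;2;14;16;10m🬝[38;2;125;46;31m[48;2;14;16;10m🬄[38;2;15;17;11m[48;2;14;16;10m🬎[38;2;15;17;11m[48;2;14;16;10m🬎[38;2;15;17;11m[48;2;14;16;10m🬎[0m
[38;2;14;16;9m[48;2;13;15;7m🬂[38;2;14;16;9m[48;2;13;15;7m🬂[38;2;14;16;9m[48;2;13;15;7m🬂[38;2;14;16;9m[48;2;13;15;7m🬂[38;2;14;16;9m[48;2;13;15;7m🬂[38;2;14;16;9m[48;2;13;15;7m🬂[38;2;14;16;9m[48;2;13;15;7m🬂[38;2;14;16;9m[48;2;13;15;7m🬂[38;2;14;16;9m[48;2;13;15;7m🬂[38;2;14;16;9m[48;2;13;15;7m🬂[38;2;14;16;9m[48;2;13;15;7m🬂[38;2;14;16;9m[48;2;13;15;7m🬂[0m
</frame>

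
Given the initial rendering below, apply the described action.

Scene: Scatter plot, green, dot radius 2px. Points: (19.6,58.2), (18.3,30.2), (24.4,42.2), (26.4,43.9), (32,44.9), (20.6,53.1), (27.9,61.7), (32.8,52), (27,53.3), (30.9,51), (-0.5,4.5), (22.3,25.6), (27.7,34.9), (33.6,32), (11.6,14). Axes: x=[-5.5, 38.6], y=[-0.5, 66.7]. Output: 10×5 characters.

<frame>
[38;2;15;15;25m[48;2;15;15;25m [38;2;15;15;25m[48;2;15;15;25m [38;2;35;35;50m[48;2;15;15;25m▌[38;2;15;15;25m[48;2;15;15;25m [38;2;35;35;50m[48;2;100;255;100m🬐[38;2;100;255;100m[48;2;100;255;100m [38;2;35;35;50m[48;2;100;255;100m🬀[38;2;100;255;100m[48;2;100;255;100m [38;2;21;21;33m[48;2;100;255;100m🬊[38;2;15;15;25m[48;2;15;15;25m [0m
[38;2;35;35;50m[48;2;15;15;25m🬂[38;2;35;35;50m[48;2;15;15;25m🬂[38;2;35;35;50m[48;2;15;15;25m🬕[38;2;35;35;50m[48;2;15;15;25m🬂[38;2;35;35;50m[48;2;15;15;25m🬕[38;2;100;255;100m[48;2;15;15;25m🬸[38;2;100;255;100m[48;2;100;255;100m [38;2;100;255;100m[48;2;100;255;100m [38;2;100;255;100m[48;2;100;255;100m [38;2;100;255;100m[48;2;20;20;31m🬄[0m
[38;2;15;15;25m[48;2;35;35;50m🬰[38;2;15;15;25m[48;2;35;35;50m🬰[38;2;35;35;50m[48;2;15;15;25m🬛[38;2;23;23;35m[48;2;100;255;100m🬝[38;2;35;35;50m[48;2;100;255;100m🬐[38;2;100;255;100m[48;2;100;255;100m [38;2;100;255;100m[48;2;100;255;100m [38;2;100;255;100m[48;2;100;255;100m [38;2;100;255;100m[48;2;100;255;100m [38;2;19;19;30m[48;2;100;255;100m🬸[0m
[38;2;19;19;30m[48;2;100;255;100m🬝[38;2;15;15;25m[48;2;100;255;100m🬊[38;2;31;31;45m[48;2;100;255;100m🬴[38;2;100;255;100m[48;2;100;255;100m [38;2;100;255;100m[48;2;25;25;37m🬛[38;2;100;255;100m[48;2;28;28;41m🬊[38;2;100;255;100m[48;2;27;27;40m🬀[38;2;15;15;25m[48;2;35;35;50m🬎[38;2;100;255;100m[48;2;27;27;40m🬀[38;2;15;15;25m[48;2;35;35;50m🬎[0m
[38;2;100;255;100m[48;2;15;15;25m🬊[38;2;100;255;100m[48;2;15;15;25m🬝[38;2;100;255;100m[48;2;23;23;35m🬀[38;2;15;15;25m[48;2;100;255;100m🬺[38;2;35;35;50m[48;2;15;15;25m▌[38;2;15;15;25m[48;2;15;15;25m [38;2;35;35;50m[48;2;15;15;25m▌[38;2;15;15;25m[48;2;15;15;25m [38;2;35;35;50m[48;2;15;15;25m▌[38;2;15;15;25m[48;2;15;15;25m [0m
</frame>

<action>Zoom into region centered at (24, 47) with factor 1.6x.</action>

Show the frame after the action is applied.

<frame>
[38;2;15;15;25m[48;2;15;15;25m [38;2;15;15;25m[48;2;15;15;25m [38;2;27;27;40m[48;2;100;255;100m🬝[38;2;15;15;25m[48;2;100;255;100m🬊[38;2;35;35;50m[48;2;15;15;25m▌[38;2;15;15;25m[48;2;100;255;100m🬆[38;2;100;255;100m[48;2;15;15;25m🬺[38;2;15;15;25m[48;2;100;255;100m🬬[38;2;35;35;50m[48;2;15;15;25m▌[38;2;15;15;25m[48;2;15;15;25m [0m
[38;2;35;35;50m[48;2;15;15;25m🬂[38;2;35;35;50m[48;2;15;15;25m🬂[38;2;100;255;100m[48;2;28;28;41m🬊[38;2;100;255;100m[48;2;100;255;100m [38;2;100;255;100m[48;2;25;25;37m🬛[38;2;100;255;100m[48;2;100;255;100m [38;2;100;255;100m[48;2;100;255;100m [38;2;100;255;100m[48;2;100;255;100m [38;2;100;255;100m[48;2;28;28;41m🬱[38;2;35;35;50m[48;2;15;15;25m🬂[0m
[38;2;15;15;25m[48;2;35;35;50m🬰[38;2;15;15;25m[48;2;35;35;50m🬰[38;2;35;35;50m[48;2;15;15;25m🬛[38;2;25;25;37m[48;2;100;255;100m🬛[38;2;35;35;50m[48;2;100;255;100m🬀[38;2;15;15;25m[48;2;100;255;100m🬀[38;2;35;35;50m[48;2;100;255;100m🬀[38;2;100;255;100m[48;2;100;255;100m [38;2;100;255;100m[48;2;15;15;25m🬛[38;2;15;15;25m[48;2;35;35;50m🬰[0m
[38;2;15;15;25m[48;2;35;35;50m🬎[38;2;15;15;25m[48;2;35;35;50m🬎[38;2;28;28;41m[48;2;100;255;100m🬆[38;2;19;19;30m[48;2;100;255;100m🬬[38;2;100;255;100m[48;2;35;35;50m🬊[38;2;100;255;100m[48;2;15;15;25m🬸[38;2;100;255;100m[48;2;15;15;25m🬺[38;2;15;15;25m[48;2;100;255;100m🬌[38;2;21;21;33m[48;2;100;255;100m🬊[38;2;15;15;25m[48;2;35;35;50m🬎[0m
[38;2;15;15;25m[48;2;15;15;25m [38;2;15;15;25m[48;2;100;255;100m🬺[38;2;100;255;100m[48;2;35;35;50m🬬[38;2;100;255;100m[48;2;100;255;100m [38;2;100;255;100m[48;2;15;15;25m🬺[38;2;15;15;25m[48;2;100;255;100m🬪[38;2;100;255;100m[48;2;21;21;33m🬆[38;2;100;255;100m[48;2;15;15;25m🬊[38;2;100;255;100m[48;2;15;15;25m🬝[38;2;100;255;100m[48;2;15;15;25m🬀[0m
</frame>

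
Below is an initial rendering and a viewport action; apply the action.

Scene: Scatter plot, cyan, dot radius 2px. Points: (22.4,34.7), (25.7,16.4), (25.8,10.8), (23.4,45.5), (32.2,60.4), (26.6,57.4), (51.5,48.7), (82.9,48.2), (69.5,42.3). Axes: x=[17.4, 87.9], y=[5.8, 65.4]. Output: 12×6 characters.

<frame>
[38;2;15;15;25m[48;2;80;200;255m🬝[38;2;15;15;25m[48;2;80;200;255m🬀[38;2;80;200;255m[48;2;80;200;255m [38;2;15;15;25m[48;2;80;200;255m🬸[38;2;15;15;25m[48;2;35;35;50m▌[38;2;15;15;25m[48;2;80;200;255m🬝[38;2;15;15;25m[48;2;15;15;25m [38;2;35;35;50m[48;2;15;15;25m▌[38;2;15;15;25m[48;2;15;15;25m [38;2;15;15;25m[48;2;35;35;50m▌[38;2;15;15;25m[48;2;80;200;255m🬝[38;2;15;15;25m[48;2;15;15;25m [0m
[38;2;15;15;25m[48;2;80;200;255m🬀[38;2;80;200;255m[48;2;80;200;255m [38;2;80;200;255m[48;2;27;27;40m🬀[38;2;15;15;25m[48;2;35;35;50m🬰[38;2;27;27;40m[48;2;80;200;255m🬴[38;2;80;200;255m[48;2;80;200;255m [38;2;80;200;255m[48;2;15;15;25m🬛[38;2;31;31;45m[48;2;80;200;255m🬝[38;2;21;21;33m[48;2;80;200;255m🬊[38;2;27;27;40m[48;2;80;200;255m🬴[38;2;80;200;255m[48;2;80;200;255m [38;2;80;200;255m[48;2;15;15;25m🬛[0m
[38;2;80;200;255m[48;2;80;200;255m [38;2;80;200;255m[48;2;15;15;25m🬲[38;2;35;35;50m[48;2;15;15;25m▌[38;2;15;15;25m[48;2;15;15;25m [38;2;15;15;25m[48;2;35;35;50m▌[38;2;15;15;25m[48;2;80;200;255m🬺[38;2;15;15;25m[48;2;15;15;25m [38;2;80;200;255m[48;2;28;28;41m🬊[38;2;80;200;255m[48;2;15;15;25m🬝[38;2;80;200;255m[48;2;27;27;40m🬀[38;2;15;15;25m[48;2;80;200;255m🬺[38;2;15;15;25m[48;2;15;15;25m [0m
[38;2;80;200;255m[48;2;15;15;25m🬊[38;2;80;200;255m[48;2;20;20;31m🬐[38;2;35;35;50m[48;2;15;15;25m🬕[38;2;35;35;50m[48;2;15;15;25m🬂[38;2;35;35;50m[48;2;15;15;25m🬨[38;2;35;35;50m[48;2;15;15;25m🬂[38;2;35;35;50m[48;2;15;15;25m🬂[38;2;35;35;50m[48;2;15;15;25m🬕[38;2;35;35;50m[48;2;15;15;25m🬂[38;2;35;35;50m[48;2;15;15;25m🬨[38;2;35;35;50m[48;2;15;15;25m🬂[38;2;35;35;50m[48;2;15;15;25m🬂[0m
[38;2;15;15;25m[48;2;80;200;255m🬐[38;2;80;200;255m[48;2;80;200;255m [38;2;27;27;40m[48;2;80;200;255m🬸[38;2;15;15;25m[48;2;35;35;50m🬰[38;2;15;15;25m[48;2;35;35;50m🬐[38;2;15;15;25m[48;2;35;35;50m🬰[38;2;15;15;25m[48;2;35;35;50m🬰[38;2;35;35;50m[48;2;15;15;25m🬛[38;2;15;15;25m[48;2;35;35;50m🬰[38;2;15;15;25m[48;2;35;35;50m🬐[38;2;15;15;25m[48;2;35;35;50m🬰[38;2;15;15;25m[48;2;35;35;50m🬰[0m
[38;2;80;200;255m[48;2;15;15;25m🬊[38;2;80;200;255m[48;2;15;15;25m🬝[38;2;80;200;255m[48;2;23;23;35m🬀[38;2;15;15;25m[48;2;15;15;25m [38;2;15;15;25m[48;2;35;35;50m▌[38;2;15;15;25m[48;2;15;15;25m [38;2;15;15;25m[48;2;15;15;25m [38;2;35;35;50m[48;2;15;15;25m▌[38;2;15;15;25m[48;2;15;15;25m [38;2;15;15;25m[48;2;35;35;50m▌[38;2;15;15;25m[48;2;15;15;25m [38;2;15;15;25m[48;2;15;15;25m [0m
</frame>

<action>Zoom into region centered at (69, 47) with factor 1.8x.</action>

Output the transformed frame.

<frame>
[38;2;15;15;25m[48;2;15;15;25m [38;2;15;15;25m[48;2;15;15;25m [38;2;35;35;50m[48;2;15;15;25m▌[38;2;15;15;25m[48;2;15;15;25m [38;2;15;15;25m[48;2;35;35;50m▌[38;2;15;15;25m[48;2;15;15;25m [38;2;15;15;25m[48;2;15;15;25m [38;2;35;35;50m[48;2;15;15;25m▌[38;2;15;15;25m[48;2;15;15;25m [38;2;15;15;25m[48;2;35;35;50m▌[38;2;15;15;25m[48;2;15;15;25m [38;2;15;15;25m[48;2;15;15;25m [0m
[38;2;23;23;35m[48;2;80;200;255m🬝[38;2;15;15;25m[48;2;35;35;50m🬰[38;2;35;35;50m[48;2;15;15;25m🬛[38;2;15;15;25m[48;2;35;35;50m🬰[38;2;15;15;25m[48;2;35;35;50m🬐[38;2;15;15;25m[48;2;35;35;50m🬰[38;2;15;15;25m[48;2;35;35;50m🬰[38;2;35;35;50m[48;2;15;15;25m🬛[38;2;15;15;25m[48;2;35;35;50m🬰[38;2;27;27;40m[48;2;80;200;255m🬝[38;2;15;15;25m[48;2;35;35;50m🬰[38;2;15;15;25m[48;2;35;35;50m🬰[0m
[38;2;80;200;255m[48;2;80;200;255m [38;2;80;200;255m[48;2;15;15;25m🬛[38;2;35;35;50m[48;2;15;15;25m▌[38;2;15;15;25m[48;2;15;15;25m [38;2;15;15;25m[48;2;35;35;50m▌[38;2;15;15;25m[48;2;80;200;255m🬝[38;2;15;15;25m[48;2;15;15;25m [38;2;35;35;50m[48;2;15;15;25m▌[38;2;15;15;25m[48;2;80;200;255m🬴[38;2;80;200;255m[48;2;80;200;255m [38;2;80;200;255m[48;2;15;15;25m🬛[38;2;15;15;25m[48;2;15;15;25m [0m
[38;2;80;200;255m[48;2;19;19;30m🬁[38;2;35;35;50m[48;2;15;15;25m🬂[38;2;35;35;50m[48;2;15;15;25m🬕[38;2;35;35;50m[48;2;15;15;25m🬂[38;2;27;27;40m[48;2;80;200;255m🬴[38;2;80;200;255m[48;2;80;200;255m [38;2;80;200;255m[48;2;25;25;37m🬛[38;2;35;35;50m[48;2;15;15;25m🬕[38;2;35;35;50m[48;2;15;15;25m🬂[38;2;80;200;255m[48;2;27;27;40m🬁[38;2;35;35;50m[48;2;15;15;25m🬂[38;2;35;35;50m[48;2;15;15;25m🬂[0m
[38;2;15;15;25m[48;2;35;35;50m🬰[38;2;15;15;25m[48;2;35;35;50m🬰[38;2;35;35;50m[48;2;15;15;25m🬛[38;2;15;15;25m[48;2;35;35;50m🬰[38;2;15;15;25m[48;2;35;35;50m🬐[38;2;23;23;35m[48;2;80;200;255m🬺[38;2;15;15;25m[48;2;35;35;50m🬰[38;2;35;35;50m[48;2;15;15;25m🬛[38;2;15;15;25m[48;2;35;35;50m🬰[38;2;15;15;25m[48;2;35;35;50m🬐[38;2;15;15;25m[48;2;35;35;50m🬰[38;2;15;15;25m[48;2;35;35;50m🬰[0m
[38;2;15;15;25m[48;2;15;15;25m [38;2;15;15;25m[48;2;15;15;25m [38;2;35;35;50m[48;2;15;15;25m▌[38;2;15;15;25m[48;2;15;15;25m [38;2;15;15;25m[48;2;35;35;50m▌[38;2;15;15;25m[48;2;15;15;25m [38;2;15;15;25m[48;2;15;15;25m [38;2;35;35;50m[48;2;15;15;25m▌[38;2;15;15;25m[48;2;15;15;25m [38;2;15;15;25m[48;2;35;35;50m▌[38;2;15;15;25m[48;2;15;15;25m [38;2;15;15;25m[48;2;15;15;25m [0m
</frame>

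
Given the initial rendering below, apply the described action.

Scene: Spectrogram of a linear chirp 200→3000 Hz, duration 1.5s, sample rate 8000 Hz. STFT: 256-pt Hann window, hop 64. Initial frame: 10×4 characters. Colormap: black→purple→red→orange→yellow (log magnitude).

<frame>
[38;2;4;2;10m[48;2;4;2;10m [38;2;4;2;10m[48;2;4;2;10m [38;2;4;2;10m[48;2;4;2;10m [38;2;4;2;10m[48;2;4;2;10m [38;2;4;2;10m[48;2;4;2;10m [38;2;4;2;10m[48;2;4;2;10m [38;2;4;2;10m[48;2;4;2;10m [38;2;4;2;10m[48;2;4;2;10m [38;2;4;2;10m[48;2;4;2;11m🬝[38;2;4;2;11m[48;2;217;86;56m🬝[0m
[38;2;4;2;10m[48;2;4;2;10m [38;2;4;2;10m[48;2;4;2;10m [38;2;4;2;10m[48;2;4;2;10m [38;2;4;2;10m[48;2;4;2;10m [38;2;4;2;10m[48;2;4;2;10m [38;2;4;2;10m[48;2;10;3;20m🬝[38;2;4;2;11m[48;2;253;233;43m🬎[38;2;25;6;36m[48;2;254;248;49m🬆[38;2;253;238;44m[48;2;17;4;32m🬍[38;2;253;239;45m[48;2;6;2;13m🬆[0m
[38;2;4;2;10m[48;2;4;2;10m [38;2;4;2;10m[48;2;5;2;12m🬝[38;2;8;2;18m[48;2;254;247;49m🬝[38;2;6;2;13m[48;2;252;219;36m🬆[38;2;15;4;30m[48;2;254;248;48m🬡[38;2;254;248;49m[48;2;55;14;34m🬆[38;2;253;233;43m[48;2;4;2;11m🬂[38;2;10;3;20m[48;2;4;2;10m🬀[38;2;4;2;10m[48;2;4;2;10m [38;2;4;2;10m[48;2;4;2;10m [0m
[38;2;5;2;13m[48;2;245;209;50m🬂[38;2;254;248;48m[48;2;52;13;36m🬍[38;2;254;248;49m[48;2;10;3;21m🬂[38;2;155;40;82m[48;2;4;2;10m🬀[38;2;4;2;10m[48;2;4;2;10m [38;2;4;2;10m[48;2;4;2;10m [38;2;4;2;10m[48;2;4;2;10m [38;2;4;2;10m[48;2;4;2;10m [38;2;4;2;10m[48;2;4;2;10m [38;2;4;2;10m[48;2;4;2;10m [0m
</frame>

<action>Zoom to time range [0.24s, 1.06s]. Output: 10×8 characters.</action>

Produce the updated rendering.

<frame>
[38;2;4;2;10m[48;2;4;2;10m [38;2;4;2;10m[48;2;4;2;10m [38;2;4;2;10m[48;2;4;2;10m [38;2;4;2;10m[48;2;4;2;10m [38;2;4;2;10m[48;2;4;2;10m [38;2;4;2;10m[48;2;4;2;10m [38;2;4;2;10m[48;2;4;2;10m [38;2;4;2;10m[48;2;4;2;10m [38;2;4;2;10m[48;2;4;2;10m [38;2;4;2;10m[48;2;4;2;10m [0m
[38;2;4;2;10m[48;2;4;2;10m [38;2;4;2;10m[48;2;4;2;10m [38;2;4;2;10m[48;2;4;2;10m [38;2;4;2;10m[48;2;4;2;10m [38;2;4;2;10m[48;2;4;2;10m [38;2;4;2;10m[48;2;4;2;10m [38;2;4;2;10m[48;2;4;2;10m [38;2;4;2;10m[48;2;4;2;10m [38;2;4;2;10m[48;2;4;2;10m [38;2;4;2;10m[48;2;4;2;10m [0m
[38;2;4;2;10m[48;2;4;2;10m [38;2;4;2;10m[48;2;4;2;10m [38;2;4;2;10m[48;2;4;2;10m [38;2;4;2;10m[48;2;4;2;10m [38;2;4;2;10m[48;2;4;2;10m [38;2;4;2;10m[48;2;4;2;10m [38;2;4;2;10m[48;2;4;2;10m [38;2;4;2;10m[48;2;4;2;10m [38;2;4;2;10m[48;2;4;2;10m [38;2;4;2;10m[48;2;4;2;10m [0m
[38;2;4;2;10m[48;2;4;2;10m [38;2;4;2;10m[48;2;4;2;10m [38;2;4;2;10m[48;2;4;2;10m [38;2;4;2;10m[48;2;4;2;10m [38;2;4;2;10m[48;2;4;2;10m [38;2;4;2;10m[48;2;4;2;10m [38;2;4;2;10m[48;2;4;2;11m🬝[38;2;4;2;10m[48;2;10;3;20m🬝[38;2;11;3;21m[48;2;253;218;37m🬝[38;2;54;14;34m[48;2;254;248;49m🬎[0m
[38;2;4;2;10m[48;2;4;2;10m [38;2;4;2;10m[48;2;4;2;10m [38;2;4;2;10m[48;2;4;2;10m [38;2;4;2;10m[48;2;5;2;12m🬝[38;2;5;2;11m[48;2;33;8;59m🬝[38;2;6;2;13m[48;2;244;186;39m🬎[38;2;26;6;40m[48;2;254;247;48m🬆[38;2;253;225;39m[48;2;35;8;62m🬜[38;2;253;231;42m[48;2;15;4;29m🬆[38;2;253;218;37m[48;2;11;3;22m🬀[0m
[38;2;4;2;10m[48;2;7;2;16m🬝[38;2;6;2;14m[48;2;214;80;60m🬝[38;2;15;4;28m[48;2;254;248;49m🬎[38;2;22;5;41m[48;2;253;232;42m🬂[38;2;253;232;43m[48;2;21;5;39m🬎[38;2;254;249;49m[48;2;13;3;27m🬂[38;2;116;29;85m[48;2;5;2;13m🬀[38;2;6;2;13m[48;2;4;2;10m🬀[38;2;4;2;10m[48;2;4;2;10m [38;2;4;2;10m[48;2;4;2;10m [0m
[38;2;48;12;61m[48;2;248;209;42m🬟[38;2;254;248;49m[48;2;45;11;39m🬆[38;2;254;246;48m[48;2;36;9;28m🬀[38;2;16;4;30m[48;2;4;2;11m🬀[38;2;5;2;11m[48;2;4;2;10m🬀[38;2;4;2;10m[48;2;4;2;10m [38;2;4;2;10m[48;2;4;2;10m [38;2;4;2;10m[48;2;4;2;10m [38;2;4;2;10m[48;2;4;2;10m [38;2;4;2;10m[48;2;4;2;10m [0m
[38;2;7;2;15m[48;2;4;2;10m🬀[38;2;4;2;11m[48;2;4;2;10m🬀[38;2;4;2;10m[48;2;4;2;10m [38;2;4;2;10m[48;2;4;2;10m [38;2;4;2;10m[48;2;4;2;10m [38;2;4;2;10m[48;2;4;2;10m [38;2;4;2;10m[48;2;4;2;10m [38;2;4;2;10m[48;2;4;2;10m [38;2;4;2;10m[48;2;4;2;10m [38;2;4;2;10m[48;2;4;2;10m [0m
</frame>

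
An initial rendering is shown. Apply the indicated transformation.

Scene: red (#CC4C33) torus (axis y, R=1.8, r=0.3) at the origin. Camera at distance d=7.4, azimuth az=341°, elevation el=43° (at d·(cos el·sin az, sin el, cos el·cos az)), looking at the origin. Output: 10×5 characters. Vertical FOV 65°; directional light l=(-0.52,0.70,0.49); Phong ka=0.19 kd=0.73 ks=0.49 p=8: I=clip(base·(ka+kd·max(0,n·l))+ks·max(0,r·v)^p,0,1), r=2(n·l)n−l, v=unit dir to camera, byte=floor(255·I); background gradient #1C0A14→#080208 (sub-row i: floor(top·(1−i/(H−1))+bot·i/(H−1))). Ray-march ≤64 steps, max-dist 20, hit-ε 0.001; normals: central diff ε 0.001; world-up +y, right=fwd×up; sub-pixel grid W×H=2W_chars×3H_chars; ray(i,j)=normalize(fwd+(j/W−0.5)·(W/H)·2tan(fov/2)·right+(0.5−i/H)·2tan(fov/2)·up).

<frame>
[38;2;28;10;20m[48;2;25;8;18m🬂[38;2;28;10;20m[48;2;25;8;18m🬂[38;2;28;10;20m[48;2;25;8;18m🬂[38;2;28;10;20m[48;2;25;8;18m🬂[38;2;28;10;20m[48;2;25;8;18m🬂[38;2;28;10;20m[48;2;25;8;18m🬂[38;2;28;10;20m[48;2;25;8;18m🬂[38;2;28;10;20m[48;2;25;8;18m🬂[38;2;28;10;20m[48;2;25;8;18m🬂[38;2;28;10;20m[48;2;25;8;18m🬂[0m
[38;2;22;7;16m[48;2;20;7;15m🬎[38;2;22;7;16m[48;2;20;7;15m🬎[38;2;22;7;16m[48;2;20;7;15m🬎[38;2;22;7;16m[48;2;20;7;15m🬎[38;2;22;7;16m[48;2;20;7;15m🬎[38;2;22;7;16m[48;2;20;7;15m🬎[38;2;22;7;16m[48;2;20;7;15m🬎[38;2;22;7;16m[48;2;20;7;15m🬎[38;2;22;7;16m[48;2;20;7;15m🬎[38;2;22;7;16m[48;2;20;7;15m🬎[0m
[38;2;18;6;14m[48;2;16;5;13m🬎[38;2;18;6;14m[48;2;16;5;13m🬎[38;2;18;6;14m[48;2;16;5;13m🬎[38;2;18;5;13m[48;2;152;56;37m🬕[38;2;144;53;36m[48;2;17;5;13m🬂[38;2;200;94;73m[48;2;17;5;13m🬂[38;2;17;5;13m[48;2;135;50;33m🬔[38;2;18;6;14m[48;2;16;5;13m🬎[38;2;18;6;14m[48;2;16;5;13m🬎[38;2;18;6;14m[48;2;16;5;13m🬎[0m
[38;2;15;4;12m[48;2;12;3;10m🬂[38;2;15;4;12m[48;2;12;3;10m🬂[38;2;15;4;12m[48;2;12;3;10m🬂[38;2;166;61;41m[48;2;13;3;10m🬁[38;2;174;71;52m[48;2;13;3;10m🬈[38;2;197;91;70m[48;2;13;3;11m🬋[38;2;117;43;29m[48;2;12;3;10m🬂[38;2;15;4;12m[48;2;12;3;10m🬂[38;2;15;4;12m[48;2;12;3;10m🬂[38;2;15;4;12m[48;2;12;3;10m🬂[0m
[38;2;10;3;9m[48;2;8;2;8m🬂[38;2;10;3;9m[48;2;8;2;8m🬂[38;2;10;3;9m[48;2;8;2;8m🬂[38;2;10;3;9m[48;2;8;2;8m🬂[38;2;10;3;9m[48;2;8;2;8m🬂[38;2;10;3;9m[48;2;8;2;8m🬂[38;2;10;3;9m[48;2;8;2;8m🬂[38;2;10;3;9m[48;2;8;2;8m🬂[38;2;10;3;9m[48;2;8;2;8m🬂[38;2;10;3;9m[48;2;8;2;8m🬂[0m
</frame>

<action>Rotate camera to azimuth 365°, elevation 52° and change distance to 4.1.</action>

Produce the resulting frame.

<frame>
[38;2;28;10;20m[48;2;25;8;18m🬂[38;2;28;10;20m[48;2;25;8;18m🬂[38;2;28;10;20m[48;2;25;8;18m🬂[38;2;28;10;20m[48;2;25;8;18m🬂[38;2;28;10;20m[48;2;25;8;18m🬂[38;2;28;10;20m[48;2;25;8;18m🬂[38;2;28;10;20m[48;2;25;8;18m🬂[38;2;28;10;20m[48;2;25;8;18m🬂[38;2;28;10;20m[48;2;25;8;18m🬂[38;2;28;10;20m[48;2;25;8;18m🬂[0m
[38;2;22;7;16m[48;2;20;7;15m🬎[38;2;22;7;16m[48;2;20;7;15m🬎[38;2;22;7;16m[48;2;20;7;15m🬎[38;2;22;7;16m[48;2;121;45;30m🬎[38;2;37;13;14m[48;2;148;55;37m🬰[38;2;173;69;49m[48;2;36;13;17m🬋[38;2;73;27;25m[48;2;255;146;123m🬝[38;2;143;53;35m[48;2;22;7;16m🬏[38;2;22;7;16m[48;2;20;7;15m🬎[38;2;22;7;16m[48;2;20;7;15m🬎[0m
[38;2;18;6;14m[48;2;16;5;13m🬎[38;2;18;6;14m[48;2;16;5;13m🬎[38;2;46;16;16m[48;2;155;58;39m🬪[38;2;48;17;11m[48;2;17;5;13m🬄[38;2;18;6;14m[48;2;16;5;13m🬎[38;2;18;6;14m[48;2;16;5;13m🬎[38;2;18;6;14m[48;2;16;5;13m🬎[38;2;164;61;41m[48;2;56;20;18m🬨[38;2;118;44;29m[48;2;18;5;13m🬏[38;2;18;6;14m[48;2;16;5;13m🬎[0m
[38;2;15;4;12m[48;2;12;3;10m🬂[38;2;15;4;12m[48;2;12;3;10m🬂[38;2;68;24;19m[48;2;191;83;61m🬘[38;2;23;8;10m[48;2;108;40;27m🬬[38;2;15;4;12m[48;2;12;3;10m🬂[38;2;15;4;12m[48;2;12;3;10m🬂[38;2;13;3;11m[48;2;82;30;20m🬝[38;2;15;4;12m[48;2;133;49;33m🬀[38;2;113;42;28m[48;2;13;3;10m🬄[38;2;15;4;12m[48;2;12;3;10m🬂[0m
[38;2;10;3;9m[48;2;8;2;8m🬂[38;2;10;3;9m[48;2;8;2;8m🬂[38;2;186;70;47m[48;2;8;2;8m🬁[38;2;228;121;99m[48;2;51;18;17m🬌[38;2;123;45;30m[48;2;220;119;99m🬰[38;2;82;30;20m[48;2;154;60;41m🬂[38;2;135;50;33m[48;2;8;2;8m🬝[38;2;118;43;29m[48;2;8;2;8m🬆[38;2;10;3;9m[48;2;8;2;8m🬂[38;2;10;3;9m[48;2;8;2;8m🬂[0m
</frame>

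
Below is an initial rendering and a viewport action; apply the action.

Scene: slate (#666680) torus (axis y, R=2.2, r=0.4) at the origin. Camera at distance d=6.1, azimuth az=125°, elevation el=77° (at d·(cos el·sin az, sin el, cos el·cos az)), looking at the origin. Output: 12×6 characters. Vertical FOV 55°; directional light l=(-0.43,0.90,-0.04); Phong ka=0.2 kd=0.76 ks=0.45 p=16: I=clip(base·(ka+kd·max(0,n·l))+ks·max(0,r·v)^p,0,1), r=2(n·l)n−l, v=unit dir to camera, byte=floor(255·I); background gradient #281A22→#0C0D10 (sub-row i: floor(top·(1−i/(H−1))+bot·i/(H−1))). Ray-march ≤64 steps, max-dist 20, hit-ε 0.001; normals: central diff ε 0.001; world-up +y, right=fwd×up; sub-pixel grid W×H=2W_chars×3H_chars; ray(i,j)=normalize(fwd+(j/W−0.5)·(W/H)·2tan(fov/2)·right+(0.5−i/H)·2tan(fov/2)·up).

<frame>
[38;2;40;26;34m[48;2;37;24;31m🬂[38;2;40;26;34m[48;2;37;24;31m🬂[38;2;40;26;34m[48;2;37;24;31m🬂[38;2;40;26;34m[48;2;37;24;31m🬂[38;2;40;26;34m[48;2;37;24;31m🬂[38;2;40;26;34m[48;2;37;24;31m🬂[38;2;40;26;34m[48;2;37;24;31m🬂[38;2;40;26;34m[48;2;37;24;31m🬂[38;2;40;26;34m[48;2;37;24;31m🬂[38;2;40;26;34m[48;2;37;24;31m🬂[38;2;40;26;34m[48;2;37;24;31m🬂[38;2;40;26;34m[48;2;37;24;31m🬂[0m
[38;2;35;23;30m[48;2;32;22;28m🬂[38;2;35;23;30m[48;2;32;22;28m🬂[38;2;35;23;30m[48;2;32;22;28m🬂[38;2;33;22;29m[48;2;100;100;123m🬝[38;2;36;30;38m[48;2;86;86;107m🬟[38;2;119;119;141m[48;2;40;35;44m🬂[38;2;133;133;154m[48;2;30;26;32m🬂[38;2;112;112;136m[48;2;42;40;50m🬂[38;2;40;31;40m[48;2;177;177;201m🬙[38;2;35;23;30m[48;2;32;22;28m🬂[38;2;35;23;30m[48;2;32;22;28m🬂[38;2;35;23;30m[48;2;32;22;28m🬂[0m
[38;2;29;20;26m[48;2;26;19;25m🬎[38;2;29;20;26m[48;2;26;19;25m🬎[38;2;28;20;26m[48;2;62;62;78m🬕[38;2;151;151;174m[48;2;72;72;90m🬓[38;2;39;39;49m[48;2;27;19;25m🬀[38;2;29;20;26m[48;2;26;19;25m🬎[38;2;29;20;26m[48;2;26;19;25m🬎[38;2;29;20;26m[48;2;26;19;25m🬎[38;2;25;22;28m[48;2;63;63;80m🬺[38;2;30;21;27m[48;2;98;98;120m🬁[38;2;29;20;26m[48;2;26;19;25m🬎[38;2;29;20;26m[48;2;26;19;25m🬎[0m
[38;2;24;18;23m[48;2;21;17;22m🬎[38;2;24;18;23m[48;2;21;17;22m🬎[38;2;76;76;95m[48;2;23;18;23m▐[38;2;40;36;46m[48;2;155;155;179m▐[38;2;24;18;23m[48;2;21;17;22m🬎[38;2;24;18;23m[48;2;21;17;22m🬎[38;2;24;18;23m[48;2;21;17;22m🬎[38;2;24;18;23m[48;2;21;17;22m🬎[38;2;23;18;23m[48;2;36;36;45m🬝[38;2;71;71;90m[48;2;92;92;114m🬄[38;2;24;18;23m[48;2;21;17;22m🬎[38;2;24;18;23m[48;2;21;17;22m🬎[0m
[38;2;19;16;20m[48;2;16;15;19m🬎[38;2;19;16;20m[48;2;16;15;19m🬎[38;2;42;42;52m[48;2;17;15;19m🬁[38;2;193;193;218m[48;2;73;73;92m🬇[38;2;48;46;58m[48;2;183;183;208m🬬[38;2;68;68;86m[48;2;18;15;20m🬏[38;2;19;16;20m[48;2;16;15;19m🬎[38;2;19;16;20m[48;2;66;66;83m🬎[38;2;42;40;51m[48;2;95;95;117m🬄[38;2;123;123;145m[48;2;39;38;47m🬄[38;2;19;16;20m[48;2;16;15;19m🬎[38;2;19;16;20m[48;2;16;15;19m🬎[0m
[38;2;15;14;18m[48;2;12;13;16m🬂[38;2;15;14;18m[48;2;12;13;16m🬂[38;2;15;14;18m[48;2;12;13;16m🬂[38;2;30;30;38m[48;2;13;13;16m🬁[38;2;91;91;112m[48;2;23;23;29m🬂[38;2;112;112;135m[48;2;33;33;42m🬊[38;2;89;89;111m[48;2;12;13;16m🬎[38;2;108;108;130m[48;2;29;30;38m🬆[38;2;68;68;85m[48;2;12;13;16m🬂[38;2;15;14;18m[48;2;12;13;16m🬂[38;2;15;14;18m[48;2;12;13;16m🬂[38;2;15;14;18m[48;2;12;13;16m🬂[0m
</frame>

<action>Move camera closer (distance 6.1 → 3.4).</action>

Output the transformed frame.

<frame>
[38;2;40;26;34m[48;2;37;24;31m🬂[38;2;39;25;33m[48;2;90;90;113m🬆[38;2;125;125;146m[48;2;85;85;107m🬖[38;2;111;111;132m[48;2;53;53;67m🬂[38;2;63;63;79m[48;2;31;28;36m🬂[38;2;45;45;57m[48;2;28;22;28m🬂[38;2;38;38;48m[48;2;28;22;28m🬂[38;2;45;45;56m[48;2;28;22;28m🬂[38;2;64;64;80m[48;2;26;26;33m🬂[38;2;136;136;158m[48;2;54;54;67m🬂[38;2;76;72;91m[48;2;188;188;210m🬙[38;2;96;96;120m[48;2;38;25;32m🬏[0m
[38;2;34;22;29m[48;2;90;90;112m🬄[38;2;137;137;159m[48;2;81;81;102m🬔[38;2;62;62;78m[48;2;34;31;39m🬆[38;2;25;25;32m[48;2;32;22;28m🬀[38;2;35;23;30m[48;2;32;22;28m🬂[38;2;35;23;30m[48;2;32;22;28m🬂[38;2;35;23;30m[48;2;32;22;28m🬂[38;2;35;23;30m[48;2;32;22;28m🬂[38;2;35;23;30m[48;2;32;22;28m🬂[38;2;21;21;27m[48;2;31;22;28m🬊[38;2;59;59;73m[48;2;28;28;36m🬊[38;2;167;167;189m[48;2;86;86;106m🬧[0m
[38;2;97;97;120m[48;2;155;155;178m▌[38;2;79;79;99m[48;2;50;50;64m▌[38;2;20;20;25m[48;2;27;19;25m🬀[38;2;29;20;26m[48;2;26;19;25m🬎[38;2;29;20;26m[48;2;26;19;25m🬎[38;2;29;20;26m[48;2;26;19;25m🬎[38;2;29;20;26m[48;2;26;19;25m🬎[38;2;29;20;26m[48;2;26;19;25m🬎[38;2;29;20;26m[48;2;26;19;25m🬎[38;2;29;20;26m[48;2;26;19;25m🬎[38;2;20;20;25m[48;2;26;21;27m🬧[38;2;83;83;101m[48;2;50;50;63m🬉[0m
[38;2;138;138;162m[48;2;115;115;138m▌[38;2;28;28;35m[48;2;74;74;94m▐[38;2;24;18;23m[48;2;21;17;22m🬎[38;2;24;18;23m[48;2;21;17;22m🬎[38;2;24;18;23m[48;2;21;17;22m🬎[38;2;24;18;23m[48;2;21;17;22m🬎[38;2;24;18;23m[48;2;21;17;22m🬎[38;2;24;18;23m[48;2;21;17;22m🬎[38;2;24;18;23m[48;2;21;17;22m🬎[38;2;24;18;23m[48;2;21;17;22m🬎[38;2;24;18;23m[48;2;20;19;24m🬄[38;2;37;37;47m[48;2;63;63;80m▌[0m
[38;2;116;116;140m[48;2;195;195;220m🬕[38;2;56;56;71m[48;2;85;85;107m🬉[38;2;19;16;20m[48;2;16;15;19m🬎[38;2;19;16;20m[48;2;16;15;19m🬎[38;2;19;16;20m[48;2;16;15;19m🬎[38;2;19;16;20m[48;2;16;15;19m🬎[38;2;19;16;20m[48;2;16;15;19m🬎[38;2;19;16;20m[48;2;16;15;19m🬎[38;2;19;16;20m[48;2;16;15;19m🬎[38;2;19;16;20m[48;2;16;15;19m🬎[38;2;20;18;23m[48;2;43;43;54m🬝[38;2;59;59;75m[48;2;84;84;104m🬕[0m
[38;2;145;145;170m[48;2;87;87;109m🬁[38;2;114;114;137m[48;2;188;188;212m🬙[38;2;15;14;18m[48;2;75;75;94m🬁[38;2;57;57;71m[48;2;13;13;17m🬏[38;2;15;14;18m[48;2;12;13;16m🬂[38;2;15;14;18m[48;2;12;13;16m🬂[38;2;15;14;18m[48;2;12;13;16m🬂[38;2;15;14;18m[48;2;12;13;16m🬂[38;2;15;14;18m[48;2;12;13;16m🬂[38;2;19;19;24m[48;2;57;57;72m🬝[38;2;43;43;54m[48;2;71;71;89m🬄[38;2;89;89;110m[48;2;142;142;164m🬣[0m
</frame>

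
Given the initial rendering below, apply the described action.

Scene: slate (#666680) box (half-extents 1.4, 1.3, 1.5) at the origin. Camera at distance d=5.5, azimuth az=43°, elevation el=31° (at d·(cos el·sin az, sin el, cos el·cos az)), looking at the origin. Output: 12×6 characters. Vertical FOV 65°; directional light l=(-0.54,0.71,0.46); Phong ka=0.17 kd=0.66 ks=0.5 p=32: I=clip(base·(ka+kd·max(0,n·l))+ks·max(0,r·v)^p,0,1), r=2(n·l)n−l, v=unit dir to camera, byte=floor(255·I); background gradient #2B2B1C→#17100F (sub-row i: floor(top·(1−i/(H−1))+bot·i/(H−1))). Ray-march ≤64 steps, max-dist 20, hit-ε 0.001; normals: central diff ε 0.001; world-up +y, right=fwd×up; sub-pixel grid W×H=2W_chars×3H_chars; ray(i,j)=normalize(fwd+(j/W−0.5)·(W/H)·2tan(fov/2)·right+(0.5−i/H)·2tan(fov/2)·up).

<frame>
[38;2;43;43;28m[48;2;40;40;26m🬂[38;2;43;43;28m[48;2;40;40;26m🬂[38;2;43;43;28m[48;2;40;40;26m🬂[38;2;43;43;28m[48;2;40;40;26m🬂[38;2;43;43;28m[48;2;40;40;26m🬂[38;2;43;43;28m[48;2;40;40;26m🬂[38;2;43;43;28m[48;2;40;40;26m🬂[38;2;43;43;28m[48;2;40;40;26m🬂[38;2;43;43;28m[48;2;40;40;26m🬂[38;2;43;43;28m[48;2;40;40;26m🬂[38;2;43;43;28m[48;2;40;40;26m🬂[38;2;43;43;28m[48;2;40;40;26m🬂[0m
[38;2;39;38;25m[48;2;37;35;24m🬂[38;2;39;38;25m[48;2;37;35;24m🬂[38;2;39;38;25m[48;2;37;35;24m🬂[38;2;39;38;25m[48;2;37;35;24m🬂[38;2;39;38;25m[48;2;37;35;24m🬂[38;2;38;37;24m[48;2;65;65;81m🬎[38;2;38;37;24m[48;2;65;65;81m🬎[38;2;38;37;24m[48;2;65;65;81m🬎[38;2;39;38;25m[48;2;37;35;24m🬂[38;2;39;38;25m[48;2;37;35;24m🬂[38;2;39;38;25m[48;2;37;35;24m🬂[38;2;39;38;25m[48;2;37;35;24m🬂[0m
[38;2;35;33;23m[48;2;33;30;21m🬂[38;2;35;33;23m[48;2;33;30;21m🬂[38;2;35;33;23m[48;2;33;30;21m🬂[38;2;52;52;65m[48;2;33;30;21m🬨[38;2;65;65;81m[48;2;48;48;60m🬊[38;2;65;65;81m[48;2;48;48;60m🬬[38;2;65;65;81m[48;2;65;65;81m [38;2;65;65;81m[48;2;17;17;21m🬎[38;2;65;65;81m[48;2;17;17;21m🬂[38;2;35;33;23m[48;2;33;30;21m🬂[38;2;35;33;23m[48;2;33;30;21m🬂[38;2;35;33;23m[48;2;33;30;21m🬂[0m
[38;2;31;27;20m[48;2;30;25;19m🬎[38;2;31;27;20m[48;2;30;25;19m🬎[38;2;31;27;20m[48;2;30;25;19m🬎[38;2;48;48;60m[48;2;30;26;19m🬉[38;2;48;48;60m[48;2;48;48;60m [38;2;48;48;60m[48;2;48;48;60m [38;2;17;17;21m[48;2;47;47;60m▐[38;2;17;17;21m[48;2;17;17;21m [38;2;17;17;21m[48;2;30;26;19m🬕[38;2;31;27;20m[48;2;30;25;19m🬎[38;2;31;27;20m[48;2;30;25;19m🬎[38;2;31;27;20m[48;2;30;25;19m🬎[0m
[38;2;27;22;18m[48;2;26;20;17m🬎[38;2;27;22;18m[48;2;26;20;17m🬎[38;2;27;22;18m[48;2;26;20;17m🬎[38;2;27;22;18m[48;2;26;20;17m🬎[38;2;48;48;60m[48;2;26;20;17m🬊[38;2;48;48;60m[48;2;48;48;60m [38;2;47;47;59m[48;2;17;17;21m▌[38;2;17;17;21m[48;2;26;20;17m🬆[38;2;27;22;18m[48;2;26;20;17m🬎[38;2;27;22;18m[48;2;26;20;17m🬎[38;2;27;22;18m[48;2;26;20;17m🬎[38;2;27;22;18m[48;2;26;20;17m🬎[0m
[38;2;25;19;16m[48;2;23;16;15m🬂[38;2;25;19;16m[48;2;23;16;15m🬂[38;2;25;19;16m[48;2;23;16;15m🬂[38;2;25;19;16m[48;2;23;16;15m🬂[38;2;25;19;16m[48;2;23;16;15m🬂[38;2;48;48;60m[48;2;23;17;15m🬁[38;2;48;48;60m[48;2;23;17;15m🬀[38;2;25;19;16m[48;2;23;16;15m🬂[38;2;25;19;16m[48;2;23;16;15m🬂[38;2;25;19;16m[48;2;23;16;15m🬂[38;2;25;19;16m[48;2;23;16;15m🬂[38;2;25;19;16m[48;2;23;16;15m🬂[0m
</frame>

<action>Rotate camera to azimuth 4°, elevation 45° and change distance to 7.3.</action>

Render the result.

<frame>
[38;2;43;43;28m[48;2;40;40;26m🬂[38;2;43;43;28m[48;2;40;40;26m🬂[38;2;43;43;28m[48;2;40;40;26m🬂[38;2;43;43;28m[48;2;40;40;26m🬂[38;2;43;43;28m[48;2;40;40;26m🬂[38;2;43;43;28m[48;2;40;40;26m🬂[38;2;43;43;28m[48;2;40;40;26m🬂[38;2;43;43;28m[48;2;40;40;26m🬂[38;2;43;43;28m[48;2;40;40;26m🬂[38;2;43;43;28m[48;2;40;40;26m🬂[38;2;43;43;28m[48;2;40;40;26m🬂[38;2;43;43;28m[48;2;40;40;26m🬂[0m
[38;2;39;38;25m[48;2;37;35;24m🬂[38;2;39;38;25m[48;2;37;35;24m🬂[38;2;39;38;25m[48;2;37;35;24m🬂[38;2;39;38;25m[48;2;37;35;24m🬂[38;2;39;38;25m[48;2;37;35;24m🬂[38;2;39;38;25m[48;2;37;35;24m🬂[38;2;39;38;25m[48;2;37;35;24m🬂[38;2;39;38;25m[48;2;37;35;24m🬂[38;2;39;38;25m[48;2;37;35;24m🬂[38;2;39;38;25m[48;2;37;35;24m🬂[38;2;39;38;25m[48;2;37;35;24m🬂[38;2;39;38;25m[48;2;37;35;24m🬂[0m
[38;2;35;33;23m[48;2;33;30;21m🬂[38;2;35;33;23m[48;2;33;30;21m🬂[38;2;35;33;23m[48;2;33;30;21m🬂[38;2;35;33;23m[48;2;33;30;21m🬂[38;2;65;65;81m[48;2;34;31;22m🬦[38;2;65;65;81m[48;2;65;65;81m [38;2;65;65;81m[48;2;65;65;81m [38;2;65;65;81m[48;2;35;33;23m🬺[38;2;35;33;23m[48;2;33;30;21m🬂[38;2;35;33;23m[48;2;33;30;21m🬂[38;2;35;33;23m[48;2;33;30;21m🬂[38;2;35;33;23m[48;2;33;30;21m🬂[0m
[38;2;31;27;20m[48;2;30;25;19m🬎[38;2;31;27;20m[48;2;30;25;19m🬎[38;2;31;27;20m[48;2;30;25;19m🬎[38;2;31;27;20m[48;2;30;25;19m🬎[38;2;53;53;67m[48;2;31;26;20m▐[38;2;65;65;81m[48;2;48;48;60m🬂[38;2;65;65;81m[48;2;48;48;60m🬂[38;2;65;65;81m[48;2;48;48;60m🬂[38;2;31;27;20m[48;2;30;25;19m🬎[38;2;31;27;20m[48;2;30;25;19m🬎[38;2;31;27;20m[48;2;30;25;19m🬎[38;2;31;27;20m[48;2;30;25;19m🬎[0m
[38;2;27;22;18m[48;2;26;20;17m🬎[38;2;27;22;18m[48;2;26;20;17m🬎[38;2;27;22;18m[48;2;26;20;17m🬎[38;2;27;22;18m[48;2;26;20;17m🬎[38;2;48;48;60m[48;2;26;21;17m🬁[38;2;48;48;60m[48;2;26;21;17m🬂[38;2;48;48;60m[48;2;26;21;17m🬂[38;2;48;48;60m[48;2;26;21;17m🬄[38;2;27;22;18m[48;2;26;20;17m🬎[38;2;27;22;18m[48;2;26;20;17m🬎[38;2;27;22;18m[48;2;26;20;17m🬎[38;2;27;22;18m[48;2;26;20;17m🬎[0m
[38;2;25;19;16m[48;2;23;16;15m🬂[38;2;25;19;16m[48;2;23;16;15m🬂[38;2;25;19;16m[48;2;23;16;15m🬂[38;2;25;19;16m[48;2;23;16;15m🬂[38;2;25;19;16m[48;2;23;16;15m🬂[38;2;25;19;16m[48;2;23;16;15m🬂[38;2;25;19;16m[48;2;23;16;15m🬂[38;2;25;19;16m[48;2;23;16;15m🬂[38;2;25;19;16m[48;2;23;16;15m🬂[38;2;25;19;16m[48;2;23;16;15m🬂[38;2;25;19;16m[48;2;23;16;15m🬂[38;2;25;19;16m[48;2;23;16;15m🬂[0m
</frame>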